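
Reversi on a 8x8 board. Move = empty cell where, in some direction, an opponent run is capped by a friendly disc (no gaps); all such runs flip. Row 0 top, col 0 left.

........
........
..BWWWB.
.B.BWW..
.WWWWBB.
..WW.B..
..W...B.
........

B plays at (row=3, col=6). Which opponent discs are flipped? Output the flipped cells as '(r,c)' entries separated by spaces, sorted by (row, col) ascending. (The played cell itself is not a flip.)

Dir NW: opp run (2,5), next='.' -> no flip
Dir N: first cell 'B' (not opp) -> no flip
Dir NE: first cell '.' (not opp) -> no flip
Dir W: opp run (3,5) (3,4) capped by B -> flip
Dir E: first cell '.' (not opp) -> no flip
Dir SW: first cell 'B' (not opp) -> no flip
Dir S: first cell 'B' (not opp) -> no flip
Dir SE: first cell '.' (not opp) -> no flip

Answer: (3,4) (3,5)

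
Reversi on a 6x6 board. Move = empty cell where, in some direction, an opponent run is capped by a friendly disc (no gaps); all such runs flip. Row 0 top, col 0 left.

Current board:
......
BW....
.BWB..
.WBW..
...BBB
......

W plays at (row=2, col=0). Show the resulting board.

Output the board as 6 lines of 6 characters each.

Answer: ......
BW....
WWWB..
.WBW..
...BBB
......

Derivation:
Place W at (2,0); scan 8 dirs for brackets.
Dir NW: edge -> no flip
Dir N: opp run (1,0), next='.' -> no flip
Dir NE: first cell 'W' (not opp) -> no flip
Dir W: edge -> no flip
Dir E: opp run (2,1) capped by W -> flip
Dir SW: edge -> no flip
Dir S: first cell '.' (not opp) -> no flip
Dir SE: first cell 'W' (not opp) -> no flip
All flips: (2,1)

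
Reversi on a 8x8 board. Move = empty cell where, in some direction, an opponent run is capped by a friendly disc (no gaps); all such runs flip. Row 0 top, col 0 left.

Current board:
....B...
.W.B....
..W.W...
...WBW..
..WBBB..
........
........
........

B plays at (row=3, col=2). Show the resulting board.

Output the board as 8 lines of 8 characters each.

Place B at (3,2); scan 8 dirs for brackets.
Dir NW: first cell '.' (not opp) -> no flip
Dir N: opp run (2,2), next='.' -> no flip
Dir NE: first cell '.' (not opp) -> no flip
Dir W: first cell '.' (not opp) -> no flip
Dir E: opp run (3,3) capped by B -> flip
Dir SW: first cell '.' (not opp) -> no flip
Dir S: opp run (4,2), next='.' -> no flip
Dir SE: first cell 'B' (not opp) -> no flip
All flips: (3,3)

Answer: ....B...
.W.B....
..W.W...
..BBBW..
..WBBB..
........
........
........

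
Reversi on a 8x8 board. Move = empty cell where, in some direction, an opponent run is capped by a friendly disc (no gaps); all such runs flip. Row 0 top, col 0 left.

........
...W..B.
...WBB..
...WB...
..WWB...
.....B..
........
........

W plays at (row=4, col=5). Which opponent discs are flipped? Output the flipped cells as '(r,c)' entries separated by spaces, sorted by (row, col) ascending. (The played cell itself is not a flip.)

Dir NW: opp run (3,4) capped by W -> flip
Dir N: first cell '.' (not opp) -> no flip
Dir NE: first cell '.' (not opp) -> no flip
Dir W: opp run (4,4) capped by W -> flip
Dir E: first cell '.' (not opp) -> no flip
Dir SW: first cell '.' (not opp) -> no flip
Dir S: opp run (5,5), next='.' -> no flip
Dir SE: first cell '.' (not opp) -> no flip

Answer: (3,4) (4,4)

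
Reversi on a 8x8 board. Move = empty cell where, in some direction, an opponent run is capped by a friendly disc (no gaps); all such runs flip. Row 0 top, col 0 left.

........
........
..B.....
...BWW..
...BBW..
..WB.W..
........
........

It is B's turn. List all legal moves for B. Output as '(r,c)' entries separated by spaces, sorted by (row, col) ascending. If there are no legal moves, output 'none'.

Answer: (2,4) (2,5) (2,6) (3,6) (4,6) (5,1) (6,1) (6,6)

Derivation:
(2,3): no bracket -> illegal
(2,4): flips 1 -> legal
(2,5): flips 1 -> legal
(2,6): flips 1 -> legal
(3,6): flips 2 -> legal
(4,1): no bracket -> illegal
(4,2): no bracket -> illegal
(4,6): flips 1 -> legal
(5,1): flips 1 -> legal
(5,4): no bracket -> illegal
(5,6): no bracket -> illegal
(6,1): flips 1 -> legal
(6,2): no bracket -> illegal
(6,3): no bracket -> illegal
(6,4): no bracket -> illegal
(6,5): no bracket -> illegal
(6,6): flips 1 -> legal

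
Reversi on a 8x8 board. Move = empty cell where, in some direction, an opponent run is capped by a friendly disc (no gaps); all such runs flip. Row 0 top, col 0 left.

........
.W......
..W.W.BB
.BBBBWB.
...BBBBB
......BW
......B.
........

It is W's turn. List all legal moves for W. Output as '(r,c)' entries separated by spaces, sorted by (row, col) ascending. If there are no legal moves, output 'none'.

(1,5): no bracket -> illegal
(1,6): no bracket -> illegal
(1,7): flips 1 -> legal
(2,0): no bracket -> illegal
(2,1): no bracket -> illegal
(2,3): no bracket -> illegal
(2,5): no bracket -> illegal
(3,0): flips 4 -> legal
(3,7): flips 2 -> legal
(4,0): flips 1 -> legal
(4,1): no bracket -> illegal
(4,2): flips 2 -> legal
(5,2): no bracket -> illegal
(5,3): flips 1 -> legal
(5,4): flips 2 -> legal
(5,5): flips 4 -> legal
(6,5): no bracket -> illegal
(6,7): no bracket -> illegal
(7,5): flips 1 -> legal
(7,6): no bracket -> illegal
(7,7): no bracket -> illegal

Answer: (1,7) (3,0) (3,7) (4,0) (4,2) (5,3) (5,4) (5,5) (7,5)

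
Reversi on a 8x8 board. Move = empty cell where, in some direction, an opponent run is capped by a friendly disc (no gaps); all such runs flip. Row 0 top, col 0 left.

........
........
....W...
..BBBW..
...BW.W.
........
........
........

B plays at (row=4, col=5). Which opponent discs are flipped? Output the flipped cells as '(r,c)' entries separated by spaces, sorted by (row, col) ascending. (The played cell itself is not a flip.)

Answer: (4,4)

Derivation:
Dir NW: first cell 'B' (not opp) -> no flip
Dir N: opp run (3,5), next='.' -> no flip
Dir NE: first cell '.' (not opp) -> no flip
Dir W: opp run (4,4) capped by B -> flip
Dir E: opp run (4,6), next='.' -> no flip
Dir SW: first cell '.' (not opp) -> no flip
Dir S: first cell '.' (not opp) -> no flip
Dir SE: first cell '.' (not opp) -> no flip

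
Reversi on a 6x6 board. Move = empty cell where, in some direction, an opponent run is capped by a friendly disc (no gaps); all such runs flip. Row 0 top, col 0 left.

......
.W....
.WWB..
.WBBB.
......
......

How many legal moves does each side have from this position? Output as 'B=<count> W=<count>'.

Answer: B=5 W=5

Derivation:
-- B to move --
(0,0): flips 2 -> legal
(0,1): no bracket -> illegal
(0,2): no bracket -> illegal
(1,0): flips 1 -> legal
(1,2): flips 1 -> legal
(1,3): no bracket -> illegal
(2,0): flips 2 -> legal
(3,0): flips 1 -> legal
(4,0): no bracket -> illegal
(4,1): no bracket -> illegal
(4,2): no bracket -> illegal
B mobility = 5
-- W to move --
(1,2): no bracket -> illegal
(1,3): no bracket -> illegal
(1,4): no bracket -> illegal
(2,4): flips 1 -> legal
(2,5): no bracket -> illegal
(3,5): flips 3 -> legal
(4,1): no bracket -> illegal
(4,2): flips 1 -> legal
(4,3): flips 1 -> legal
(4,4): flips 1 -> legal
(4,5): no bracket -> illegal
W mobility = 5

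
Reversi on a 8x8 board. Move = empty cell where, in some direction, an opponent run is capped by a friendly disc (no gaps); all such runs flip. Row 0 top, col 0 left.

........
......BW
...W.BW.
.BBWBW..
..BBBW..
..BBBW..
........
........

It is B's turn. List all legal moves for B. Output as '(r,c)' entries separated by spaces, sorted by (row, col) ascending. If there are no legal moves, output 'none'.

(0,6): no bracket -> illegal
(0,7): no bracket -> illegal
(1,2): flips 1 -> legal
(1,3): flips 2 -> legal
(1,4): flips 1 -> legal
(1,5): no bracket -> illegal
(2,2): flips 1 -> legal
(2,4): flips 1 -> legal
(2,7): flips 1 -> legal
(3,6): flips 3 -> legal
(3,7): no bracket -> illegal
(4,6): flips 1 -> legal
(5,6): flips 2 -> legal
(6,4): no bracket -> illegal
(6,5): flips 3 -> legal
(6,6): flips 1 -> legal

Answer: (1,2) (1,3) (1,4) (2,2) (2,4) (2,7) (3,6) (4,6) (5,6) (6,5) (6,6)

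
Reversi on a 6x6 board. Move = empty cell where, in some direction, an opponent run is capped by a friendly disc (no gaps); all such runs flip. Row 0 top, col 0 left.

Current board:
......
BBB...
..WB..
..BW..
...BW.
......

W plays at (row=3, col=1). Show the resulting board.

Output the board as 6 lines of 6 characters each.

Answer: ......
BBB...
..WB..
.WWW..
...BW.
......

Derivation:
Place W at (3,1); scan 8 dirs for brackets.
Dir NW: first cell '.' (not opp) -> no flip
Dir N: first cell '.' (not opp) -> no flip
Dir NE: first cell 'W' (not opp) -> no flip
Dir W: first cell '.' (not opp) -> no flip
Dir E: opp run (3,2) capped by W -> flip
Dir SW: first cell '.' (not opp) -> no flip
Dir S: first cell '.' (not opp) -> no flip
Dir SE: first cell '.' (not opp) -> no flip
All flips: (3,2)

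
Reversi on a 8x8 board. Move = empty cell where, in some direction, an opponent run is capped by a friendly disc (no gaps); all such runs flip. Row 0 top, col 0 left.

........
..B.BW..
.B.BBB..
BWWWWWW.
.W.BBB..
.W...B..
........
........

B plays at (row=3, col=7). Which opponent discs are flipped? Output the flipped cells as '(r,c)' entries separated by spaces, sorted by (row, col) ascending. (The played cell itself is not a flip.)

Answer: (3,1) (3,2) (3,3) (3,4) (3,5) (3,6)

Derivation:
Dir NW: first cell '.' (not opp) -> no flip
Dir N: first cell '.' (not opp) -> no flip
Dir NE: edge -> no flip
Dir W: opp run (3,6) (3,5) (3,4) (3,3) (3,2) (3,1) capped by B -> flip
Dir E: edge -> no flip
Dir SW: first cell '.' (not opp) -> no flip
Dir S: first cell '.' (not opp) -> no flip
Dir SE: edge -> no flip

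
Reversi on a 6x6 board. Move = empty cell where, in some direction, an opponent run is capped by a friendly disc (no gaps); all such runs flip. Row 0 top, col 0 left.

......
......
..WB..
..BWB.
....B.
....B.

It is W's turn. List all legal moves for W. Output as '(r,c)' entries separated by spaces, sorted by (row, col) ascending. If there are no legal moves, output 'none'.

(1,2): no bracket -> illegal
(1,3): flips 1 -> legal
(1,4): no bracket -> illegal
(2,1): no bracket -> illegal
(2,4): flips 1 -> legal
(2,5): no bracket -> illegal
(3,1): flips 1 -> legal
(3,5): flips 1 -> legal
(4,1): no bracket -> illegal
(4,2): flips 1 -> legal
(4,3): no bracket -> illegal
(4,5): no bracket -> illegal
(5,3): no bracket -> illegal
(5,5): flips 1 -> legal

Answer: (1,3) (2,4) (3,1) (3,5) (4,2) (5,5)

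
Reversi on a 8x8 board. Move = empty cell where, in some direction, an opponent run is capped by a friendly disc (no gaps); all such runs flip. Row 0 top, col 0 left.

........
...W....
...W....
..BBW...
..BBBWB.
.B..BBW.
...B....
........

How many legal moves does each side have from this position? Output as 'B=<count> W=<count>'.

Answer: B=8 W=9

Derivation:
-- B to move --
(0,2): no bracket -> illegal
(0,3): flips 2 -> legal
(0,4): no bracket -> illegal
(1,2): no bracket -> illegal
(1,4): flips 1 -> legal
(2,2): no bracket -> illegal
(2,4): flips 1 -> legal
(2,5): flips 1 -> legal
(3,5): flips 2 -> legal
(3,6): flips 1 -> legal
(4,7): no bracket -> illegal
(5,7): flips 1 -> legal
(6,5): no bracket -> illegal
(6,6): flips 1 -> legal
(6,7): no bracket -> illegal
B mobility = 8
-- W to move --
(2,1): no bracket -> illegal
(2,2): no bracket -> illegal
(2,4): no bracket -> illegal
(3,1): flips 2 -> legal
(3,5): no bracket -> illegal
(3,6): flips 1 -> legal
(3,7): no bracket -> illegal
(4,0): no bracket -> illegal
(4,1): flips 4 -> legal
(4,7): flips 1 -> legal
(5,0): no bracket -> illegal
(5,2): flips 1 -> legal
(5,3): flips 4 -> legal
(5,7): no bracket -> illegal
(6,0): no bracket -> illegal
(6,1): no bracket -> illegal
(6,2): no bracket -> illegal
(6,4): flips 2 -> legal
(6,5): flips 1 -> legal
(6,6): no bracket -> illegal
(7,2): flips 2 -> legal
(7,3): no bracket -> illegal
(7,4): no bracket -> illegal
W mobility = 9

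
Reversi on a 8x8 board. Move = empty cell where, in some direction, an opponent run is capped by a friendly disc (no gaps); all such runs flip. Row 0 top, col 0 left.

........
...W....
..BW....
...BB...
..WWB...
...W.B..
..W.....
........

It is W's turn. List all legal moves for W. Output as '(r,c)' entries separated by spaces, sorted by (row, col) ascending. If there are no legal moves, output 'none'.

Answer: (2,1) (2,4) (2,5) (3,1) (3,5) (4,5)

Derivation:
(1,1): no bracket -> illegal
(1,2): no bracket -> illegal
(2,1): flips 1 -> legal
(2,4): flips 1 -> legal
(2,5): flips 1 -> legal
(3,1): flips 1 -> legal
(3,2): no bracket -> illegal
(3,5): flips 1 -> legal
(4,5): flips 2 -> legal
(4,6): no bracket -> illegal
(5,4): no bracket -> illegal
(5,6): no bracket -> illegal
(6,4): no bracket -> illegal
(6,5): no bracket -> illegal
(6,6): no bracket -> illegal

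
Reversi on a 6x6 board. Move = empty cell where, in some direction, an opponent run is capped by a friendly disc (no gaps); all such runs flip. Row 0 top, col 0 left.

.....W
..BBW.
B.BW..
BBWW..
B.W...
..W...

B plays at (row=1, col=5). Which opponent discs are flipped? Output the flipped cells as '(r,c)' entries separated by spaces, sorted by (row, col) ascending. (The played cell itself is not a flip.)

Dir NW: first cell '.' (not opp) -> no flip
Dir N: opp run (0,5), next=edge -> no flip
Dir NE: edge -> no flip
Dir W: opp run (1,4) capped by B -> flip
Dir E: edge -> no flip
Dir SW: first cell '.' (not opp) -> no flip
Dir S: first cell '.' (not opp) -> no flip
Dir SE: edge -> no flip

Answer: (1,4)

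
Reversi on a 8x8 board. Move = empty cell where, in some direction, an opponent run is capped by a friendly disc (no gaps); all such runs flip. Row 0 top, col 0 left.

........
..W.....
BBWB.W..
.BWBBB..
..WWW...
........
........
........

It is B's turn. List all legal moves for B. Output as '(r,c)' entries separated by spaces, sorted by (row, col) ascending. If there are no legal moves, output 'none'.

(0,1): flips 1 -> legal
(0,2): no bracket -> illegal
(0,3): flips 1 -> legal
(1,1): flips 1 -> legal
(1,3): flips 1 -> legal
(1,4): no bracket -> illegal
(1,5): flips 1 -> legal
(1,6): flips 1 -> legal
(2,4): no bracket -> illegal
(2,6): no bracket -> illegal
(3,6): no bracket -> illegal
(4,1): flips 1 -> legal
(4,5): no bracket -> illegal
(5,1): flips 1 -> legal
(5,2): flips 1 -> legal
(5,3): flips 3 -> legal
(5,4): flips 3 -> legal
(5,5): flips 1 -> legal

Answer: (0,1) (0,3) (1,1) (1,3) (1,5) (1,6) (4,1) (5,1) (5,2) (5,3) (5,4) (5,5)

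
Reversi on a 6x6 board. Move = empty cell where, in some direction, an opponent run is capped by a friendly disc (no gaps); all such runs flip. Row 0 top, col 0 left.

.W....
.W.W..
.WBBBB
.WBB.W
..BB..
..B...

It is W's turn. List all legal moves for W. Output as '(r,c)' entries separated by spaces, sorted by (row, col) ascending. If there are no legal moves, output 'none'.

(1,2): no bracket -> illegal
(1,4): no bracket -> illegal
(1,5): flips 1 -> legal
(3,4): flips 2 -> legal
(4,1): no bracket -> illegal
(4,4): flips 2 -> legal
(5,1): no bracket -> illegal
(5,3): flips 4 -> legal
(5,4): flips 2 -> legal

Answer: (1,5) (3,4) (4,4) (5,3) (5,4)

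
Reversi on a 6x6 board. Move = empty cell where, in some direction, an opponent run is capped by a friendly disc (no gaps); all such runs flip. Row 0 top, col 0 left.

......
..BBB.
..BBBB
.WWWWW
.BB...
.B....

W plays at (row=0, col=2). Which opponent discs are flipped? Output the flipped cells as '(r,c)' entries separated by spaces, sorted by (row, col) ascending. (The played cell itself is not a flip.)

Answer: (1,2) (1,3) (2,2) (2,4)

Derivation:
Dir NW: edge -> no flip
Dir N: edge -> no flip
Dir NE: edge -> no flip
Dir W: first cell '.' (not opp) -> no flip
Dir E: first cell '.' (not opp) -> no flip
Dir SW: first cell '.' (not opp) -> no flip
Dir S: opp run (1,2) (2,2) capped by W -> flip
Dir SE: opp run (1,3) (2,4) capped by W -> flip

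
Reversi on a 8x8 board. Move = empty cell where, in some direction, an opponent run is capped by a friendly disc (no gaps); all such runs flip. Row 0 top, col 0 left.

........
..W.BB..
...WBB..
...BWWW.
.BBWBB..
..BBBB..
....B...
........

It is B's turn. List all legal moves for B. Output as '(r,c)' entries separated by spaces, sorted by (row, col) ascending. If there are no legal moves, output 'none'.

Answer: (0,1) (1,3) (2,2) (2,6) (2,7) (3,2) (3,7) (4,6) (4,7)

Derivation:
(0,1): flips 3 -> legal
(0,2): no bracket -> illegal
(0,3): no bracket -> illegal
(1,1): no bracket -> illegal
(1,3): flips 1 -> legal
(2,1): no bracket -> illegal
(2,2): flips 1 -> legal
(2,6): flips 1 -> legal
(2,7): flips 1 -> legal
(3,2): flips 2 -> legal
(3,7): flips 3 -> legal
(4,6): flips 1 -> legal
(4,7): flips 1 -> legal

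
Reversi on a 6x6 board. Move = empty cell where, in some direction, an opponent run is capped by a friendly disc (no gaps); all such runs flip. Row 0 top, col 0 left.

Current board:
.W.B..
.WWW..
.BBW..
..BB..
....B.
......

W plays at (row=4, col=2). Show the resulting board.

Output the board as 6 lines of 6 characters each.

Place W at (4,2); scan 8 dirs for brackets.
Dir NW: first cell '.' (not opp) -> no flip
Dir N: opp run (3,2) (2,2) capped by W -> flip
Dir NE: opp run (3,3), next='.' -> no flip
Dir W: first cell '.' (not opp) -> no flip
Dir E: first cell '.' (not opp) -> no flip
Dir SW: first cell '.' (not opp) -> no flip
Dir S: first cell '.' (not opp) -> no flip
Dir SE: first cell '.' (not opp) -> no flip
All flips: (2,2) (3,2)

Answer: .W.B..
.WWW..
.BWW..
..WB..
..W.B.
......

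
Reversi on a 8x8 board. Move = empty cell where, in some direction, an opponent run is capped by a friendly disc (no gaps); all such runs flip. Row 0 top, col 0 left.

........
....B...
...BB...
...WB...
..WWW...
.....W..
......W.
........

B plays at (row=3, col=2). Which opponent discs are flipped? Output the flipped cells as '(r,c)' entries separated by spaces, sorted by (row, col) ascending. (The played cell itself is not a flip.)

Dir NW: first cell '.' (not opp) -> no flip
Dir N: first cell '.' (not opp) -> no flip
Dir NE: first cell 'B' (not opp) -> no flip
Dir W: first cell '.' (not opp) -> no flip
Dir E: opp run (3,3) capped by B -> flip
Dir SW: first cell '.' (not opp) -> no flip
Dir S: opp run (4,2), next='.' -> no flip
Dir SE: opp run (4,3), next='.' -> no flip

Answer: (3,3)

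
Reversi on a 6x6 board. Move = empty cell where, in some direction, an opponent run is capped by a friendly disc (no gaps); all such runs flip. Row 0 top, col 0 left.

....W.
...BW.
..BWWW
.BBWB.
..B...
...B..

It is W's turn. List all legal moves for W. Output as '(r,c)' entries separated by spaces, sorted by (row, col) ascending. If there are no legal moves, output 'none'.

(0,2): flips 1 -> legal
(0,3): flips 1 -> legal
(1,1): flips 1 -> legal
(1,2): flips 1 -> legal
(2,0): no bracket -> illegal
(2,1): flips 1 -> legal
(3,0): flips 2 -> legal
(3,5): flips 1 -> legal
(4,0): flips 3 -> legal
(4,1): flips 1 -> legal
(4,3): flips 1 -> legal
(4,4): flips 1 -> legal
(4,5): flips 1 -> legal
(5,1): flips 1 -> legal
(5,2): no bracket -> illegal
(5,4): no bracket -> illegal

Answer: (0,2) (0,3) (1,1) (1,2) (2,1) (3,0) (3,5) (4,0) (4,1) (4,3) (4,4) (4,5) (5,1)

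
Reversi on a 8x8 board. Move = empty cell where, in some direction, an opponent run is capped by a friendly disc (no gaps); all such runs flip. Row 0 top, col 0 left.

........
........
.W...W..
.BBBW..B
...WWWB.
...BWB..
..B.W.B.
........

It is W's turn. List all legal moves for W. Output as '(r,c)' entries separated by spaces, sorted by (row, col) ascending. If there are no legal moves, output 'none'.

Answer: (2,2) (2,3) (3,0) (4,1) (4,2) (4,7) (5,2) (5,6) (6,3) (6,5) (7,1) (7,7)

Derivation:
(2,0): no bracket -> illegal
(2,2): flips 1 -> legal
(2,3): flips 1 -> legal
(2,4): no bracket -> illegal
(2,6): no bracket -> illegal
(2,7): no bracket -> illegal
(3,0): flips 3 -> legal
(3,5): no bracket -> illegal
(3,6): no bracket -> illegal
(4,0): no bracket -> illegal
(4,1): flips 1 -> legal
(4,2): flips 1 -> legal
(4,7): flips 1 -> legal
(5,1): no bracket -> illegal
(5,2): flips 1 -> legal
(5,6): flips 1 -> legal
(5,7): no bracket -> illegal
(6,1): no bracket -> illegal
(6,3): flips 1 -> legal
(6,5): flips 1 -> legal
(6,7): no bracket -> illegal
(7,1): flips 2 -> legal
(7,2): no bracket -> illegal
(7,3): no bracket -> illegal
(7,5): no bracket -> illegal
(7,6): no bracket -> illegal
(7,7): flips 2 -> legal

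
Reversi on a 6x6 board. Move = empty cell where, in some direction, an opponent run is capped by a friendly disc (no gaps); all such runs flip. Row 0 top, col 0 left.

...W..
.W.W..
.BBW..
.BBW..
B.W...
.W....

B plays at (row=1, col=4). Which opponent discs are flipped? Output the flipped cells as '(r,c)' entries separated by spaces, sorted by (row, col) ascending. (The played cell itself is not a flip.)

Dir NW: opp run (0,3), next=edge -> no flip
Dir N: first cell '.' (not opp) -> no flip
Dir NE: first cell '.' (not opp) -> no flip
Dir W: opp run (1,3), next='.' -> no flip
Dir E: first cell '.' (not opp) -> no flip
Dir SW: opp run (2,3) capped by B -> flip
Dir S: first cell '.' (not opp) -> no flip
Dir SE: first cell '.' (not opp) -> no flip

Answer: (2,3)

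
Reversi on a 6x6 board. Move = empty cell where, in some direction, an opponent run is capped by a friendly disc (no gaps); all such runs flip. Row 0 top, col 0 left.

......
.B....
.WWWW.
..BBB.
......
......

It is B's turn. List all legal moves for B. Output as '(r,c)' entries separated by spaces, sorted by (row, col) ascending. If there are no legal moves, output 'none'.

(1,0): flips 1 -> legal
(1,2): flips 2 -> legal
(1,3): flips 1 -> legal
(1,4): flips 2 -> legal
(1,5): flips 1 -> legal
(2,0): no bracket -> illegal
(2,5): no bracket -> illegal
(3,0): no bracket -> illegal
(3,1): flips 1 -> legal
(3,5): no bracket -> illegal

Answer: (1,0) (1,2) (1,3) (1,4) (1,5) (3,1)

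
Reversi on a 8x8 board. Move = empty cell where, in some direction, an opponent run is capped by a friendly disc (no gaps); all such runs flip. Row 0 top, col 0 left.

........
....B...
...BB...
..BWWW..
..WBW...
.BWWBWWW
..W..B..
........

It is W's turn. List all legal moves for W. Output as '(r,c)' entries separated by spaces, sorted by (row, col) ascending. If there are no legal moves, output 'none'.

(0,3): no bracket -> illegal
(0,4): flips 2 -> legal
(0,5): no bracket -> illegal
(1,2): flips 1 -> legal
(1,3): flips 2 -> legal
(1,5): flips 1 -> legal
(2,1): no bracket -> illegal
(2,2): flips 1 -> legal
(2,5): no bracket -> illegal
(3,1): flips 1 -> legal
(4,0): flips 1 -> legal
(4,1): no bracket -> illegal
(4,5): no bracket -> illegal
(5,0): flips 1 -> legal
(6,0): flips 1 -> legal
(6,1): no bracket -> illegal
(6,3): no bracket -> illegal
(6,4): flips 1 -> legal
(6,6): no bracket -> illegal
(7,4): flips 1 -> legal
(7,5): flips 1 -> legal
(7,6): no bracket -> illegal

Answer: (0,4) (1,2) (1,3) (1,5) (2,2) (3,1) (4,0) (5,0) (6,0) (6,4) (7,4) (7,5)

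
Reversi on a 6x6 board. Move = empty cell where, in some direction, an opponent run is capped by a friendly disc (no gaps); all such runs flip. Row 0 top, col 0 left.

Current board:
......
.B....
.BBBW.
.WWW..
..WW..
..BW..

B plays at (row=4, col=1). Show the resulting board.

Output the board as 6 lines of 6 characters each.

Answer: ......
.B....
.BBBW.
.BBW..
.BWW..
..BW..

Derivation:
Place B at (4,1); scan 8 dirs for brackets.
Dir NW: first cell '.' (not opp) -> no flip
Dir N: opp run (3,1) capped by B -> flip
Dir NE: opp run (3,2) capped by B -> flip
Dir W: first cell '.' (not opp) -> no flip
Dir E: opp run (4,2) (4,3), next='.' -> no flip
Dir SW: first cell '.' (not opp) -> no flip
Dir S: first cell '.' (not opp) -> no flip
Dir SE: first cell 'B' (not opp) -> no flip
All flips: (3,1) (3,2)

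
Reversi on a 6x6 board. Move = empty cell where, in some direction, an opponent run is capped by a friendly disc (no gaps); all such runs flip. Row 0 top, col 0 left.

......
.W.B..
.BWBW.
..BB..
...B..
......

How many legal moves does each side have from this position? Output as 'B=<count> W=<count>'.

Answer: B=7 W=6

Derivation:
-- B to move --
(0,0): flips 2 -> legal
(0,1): flips 1 -> legal
(0,2): no bracket -> illegal
(1,0): no bracket -> illegal
(1,2): flips 1 -> legal
(1,4): no bracket -> illegal
(1,5): flips 1 -> legal
(2,0): no bracket -> illegal
(2,5): flips 1 -> legal
(3,1): flips 1 -> legal
(3,4): no bracket -> illegal
(3,5): flips 1 -> legal
B mobility = 7
-- W to move --
(0,2): flips 1 -> legal
(0,3): no bracket -> illegal
(0,4): flips 1 -> legal
(1,0): no bracket -> illegal
(1,2): no bracket -> illegal
(1,4): no bracket -> illegal
(2,0): flips 1 -> legal
(3,0): no bracket -> illegal
(3,1): flips 1 -> legal
(3,4): no bracket -> illegal
(4,1): no bracket -> illegal
(4,2): flips 2 -> legal
(4,4): flips 1 -> legal
(5,2): no bracket -> illegal
(5,3): no bracket -> illegal
(5,4): no bracket -> illegal
W mobility = 6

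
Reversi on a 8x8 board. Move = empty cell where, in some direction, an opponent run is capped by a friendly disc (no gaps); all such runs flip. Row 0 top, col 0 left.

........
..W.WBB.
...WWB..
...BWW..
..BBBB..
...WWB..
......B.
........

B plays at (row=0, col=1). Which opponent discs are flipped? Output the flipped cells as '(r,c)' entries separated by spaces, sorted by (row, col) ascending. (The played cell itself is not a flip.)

Answer: (1,2) (2,3) (3,4)

Derivation:
Dir NW: edge -> no flip
Dir N: edge -> no flip
Dir NE: edge -> no flip
Dir W: first cell '.' (not opp) -> no flip
Dir E: first cell '.' (not opp) -> no flip
Dir SW: first cell '.' (not opp) -> no flip
Dir S: first cell '.' (not opp) -> no flip
Dir SE: opp run (1,2) (2,3) (3,4) capped by B -> flip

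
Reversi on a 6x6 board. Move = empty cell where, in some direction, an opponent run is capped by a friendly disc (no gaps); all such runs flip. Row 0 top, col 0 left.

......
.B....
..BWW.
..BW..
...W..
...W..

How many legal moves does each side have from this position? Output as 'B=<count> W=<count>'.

Answer: B=5 W=4

Derivation:
-- B to move --
(1,2): no bracket -> illegal
(1,3): no bracket -> illegal
(1,4): flips 1 -> legal
(1,5): no bracket -> illegal
(2,5): flips 2 -> legal
(3,4): flips 1 -> legal
(3,5): no bracket -> illegal
(4,2): no bracket -> illegal
(4,4): flips 1 -> legal
(5,2): no bracket -> illegal
(5,4): flips 1 -> legal
B mobility = 5
-- W to move --
(0,0): flips 2 -> legal
(0,1): no bracket -> illegal
(0,2): no bracket -> illegal
(1,0): no bracket -> illegal
(1,2): no bracket -> illegal
(1,3): no bracket -> illegal
(2,0): no bracket -> illegal
(2,1): flips 2 -> legal
(3,1): flips 1 -> legal
(4,1): flips 1 -> legal
(4,2): no bracket -> illegal
W mobility = 4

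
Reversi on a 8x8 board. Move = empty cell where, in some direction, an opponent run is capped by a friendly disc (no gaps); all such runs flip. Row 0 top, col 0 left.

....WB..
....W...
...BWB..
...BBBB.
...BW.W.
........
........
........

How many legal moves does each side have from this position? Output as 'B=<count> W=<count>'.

-- B to move --
(0,3): flips 2 -> legal
(1,3): flips 1 -> legal
(1,5): flips 1 -> legal
(3,7): no bracket -> illegal
(4,5): flips 1 -> legal
(4,7): no bracket -> illegal
(5,3): flips 1 -> legal
(5,4): flips 1 -> legal
(5,5): flips 1 -> legal
(5,6): flips 1 -> legal
(5,7): flips 1 -> legal
B mobility = 9
-- W to move --
(0,6): flips 1 -> legal
(1,2): no bracket -> illegal
(1,3): no bracket -> illegal
(1,5): no bracket -> illegal
(1,6): no bracket -> illegal
(2,2): flips 2 -> legal
(2,6): flips 3 -> legal
(2,7): no bracket -> illegal
(3,2): flips 1 -> legal
(3,7): no bracket -> illegal
(4,2): flips 2 -> legal
(4,5): no bracket -> illegal
(4,7): flips 2 -> legal
(5,2): no bracket -> illegal
(5,3): no bracket -> illegal
(5,4): no bracket -> illegal
W mobility = 6

Answer: B=9 W=6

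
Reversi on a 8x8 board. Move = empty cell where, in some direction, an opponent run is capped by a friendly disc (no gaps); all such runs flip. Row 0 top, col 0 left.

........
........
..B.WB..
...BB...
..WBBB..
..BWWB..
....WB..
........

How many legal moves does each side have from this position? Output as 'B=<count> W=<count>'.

Answer: B=10 W=11

Derivation:
-- B to move --
(1,3): no bracket -> illegal
(1,4): flips 1 -> legal
(1,5): flips 1 -> legal
(2,3): flips 1 -> legal
(3,1): no bracket -> illegal
(3,2): flips 1 -> legal
(3,5): no bracket -> illegal
(4,1): flips 1 -> legal
(5,1): flips 1 -> legal
(6,2): flips 1 -> legal
(6,3): flips 3 -> legal
(7,3): flips 1 -> legal
(7,4): flips 2 -> legal
(7,5): no bracket -> illegal
B mobility = 10
-- W to move --
(1,1): no bracket -> illegal
(1,2): no bracket -> illegal
(1,3): no bracket -> illegal
(1,4): no bracket -> illegal
(1,5): no bracket -> illegal
(1,6): no bracket -> illegal
(2,1): no bracket -> illegal
(2,3): flips 2 -> legal
(2,6): flips 1 -> legal
(3,1): no bracket -> illegal
(3,2): flips 1 -> legal
(3,5): flips 1 -> legal
(3,6): flips 1 -> legal
(4,1): no bracket -> illegal
(4,6): flips 4 -> legal
(5,1): flips 1 -> legal
(5,6): flips 1 -> legal
(6,1): no bracket -> illegal
(6,2): flips 1 -> legal
(6,3): no bracket -> illegal
(6,6): flips 1 -> legal
(7,4): no bracket -> illegal
(7,5): no bracket -> illegal
(7,6): flips 1 -> legal
W mobility = 11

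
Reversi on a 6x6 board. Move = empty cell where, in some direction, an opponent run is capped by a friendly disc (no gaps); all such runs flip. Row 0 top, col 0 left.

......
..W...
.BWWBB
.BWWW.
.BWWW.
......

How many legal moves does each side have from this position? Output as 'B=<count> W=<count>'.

-- B to move --
(0,1): no bracket -> illegal
(0,2): no bracket -> illegal
(0,3): flips 1 -> legal
(1,1): no bracket -> illegal
(1,3): flips 1 -> legal
(1,4): flips 2 -> legal
(3,5): flips 3 -> legal
(4,5): flips 3 -> legal
(5,1): flips 2 -> legal
(5,2): flips 2 -> legal
(5,3): flips 1 -> legal
(5,4): flips 4 -> legal
(5,5): no bracket -> illegal
B mobility = 9
-- W to move --
(1,0): flips 1 -> legal
(1,1): no bracket -> illegal
(1,3): no bracket -> illegal
(1,4): flips 1 -> legal
(1,5): flips 1 -> legal
(2,0): flips 2 -> legal
(3,0): flips 2 -> legal
(3,5): no bracket -> illegal
(4,0): flips 2 -> legal
(5,0): flips 1 -> legal
(5,1): no bracket -> illegal
(5,2): no bracket -> illegal
W mobility = 7

Answer: B=9 W=7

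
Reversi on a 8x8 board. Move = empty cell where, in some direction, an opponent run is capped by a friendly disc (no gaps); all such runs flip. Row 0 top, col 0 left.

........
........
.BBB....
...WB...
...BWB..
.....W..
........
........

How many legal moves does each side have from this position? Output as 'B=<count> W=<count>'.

Answer: B=4 W=7

Derivation:
-- B to move --
(2,4): no bracket -> illegal
(3,2): flips 1 -> legal
(3,5): no bracket -> illegal
(4,2): no bracket -> illegal
(4,6): no bracket -> illegal
(5,3): no bracket -> illegal
(5,4): flips 1 -> legal
(5,6): no bracket -> illegal
(6,4): no bracket -> illegal
(6,5): flips 1 -> legal
(6,6): flips 3 -> legal
B mobility = 4
-- W to move --
(1,0): no bracket -> illegal
(1,1): flips 1 -> legal
(1,2): no bracket -> illegal
(1,3): flips 1 -> legal
(1,4): no bracket -> illegal
(2,0): no bracket -> illegal
(2,4): flips 1 -> legal
(2,5): no bracket -> illegal
(3,0): no bracket -> illegal
(3,1): no bracket -> illegal
(3,2): no bracket -> illegal
(3,5): flips 2 -> legal
(3,6): no bracket -> illegal
(4,2): flips 1 -> legal
(4,6): flips 1 -> legal
(5,2): no bracket -> illegal
(5,3): flips 1 -> legal
(5,4): no bracket -> illegal
(5,6): no bracket -> illegal
W mobility = 7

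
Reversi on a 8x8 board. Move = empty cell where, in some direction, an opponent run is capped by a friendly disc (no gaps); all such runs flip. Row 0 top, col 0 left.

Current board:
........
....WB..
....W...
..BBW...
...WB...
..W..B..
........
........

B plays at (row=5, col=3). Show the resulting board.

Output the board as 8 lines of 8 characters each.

Place B at (5,3); scan 8 dirs for brackets.
Dir NW: first cell '.' (not opp) -> no flip
Dir N: opp run (4,3) capped by B -> flip
Dir NE: first cell 'B' (not opp) -> no flip
Dir W: opp run (5,2), next='.' -> no flip
Dir E: first cell '.' (not opp) -> no flip
Dir SW: first cell '.' (not opp) -> no flip
Dir S: first cell '.' (not opp) -> no flip
Dir SE: first cell '.' (not opp) -> no flip
All flips: (4,3)

Answer: ........
....WB..
....W...
..BBW...
...BB...
..WB.B..
........
........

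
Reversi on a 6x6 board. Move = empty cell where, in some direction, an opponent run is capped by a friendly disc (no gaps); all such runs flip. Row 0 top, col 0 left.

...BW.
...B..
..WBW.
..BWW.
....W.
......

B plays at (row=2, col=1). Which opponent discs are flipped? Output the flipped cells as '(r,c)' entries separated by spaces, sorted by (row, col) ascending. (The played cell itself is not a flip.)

Answer: (2,2)

Derivation:
Dir NW: first cell '.' (not opp) -> no flip
Dir N: first cell '.' (not opp) -> no flip
Dir NE: first cell '.' (not opp) -> no flip
Dir W: first cell '.' (not opp) -> no flip
Dir E: opp run (2,2) capped by B -> flip
Dir SW: first cell '.' (not opp) -> no flip
Dir S: first cell '.' (not opp) -> no flip
Dir SE: first cell 'B' (not opp) -> no flip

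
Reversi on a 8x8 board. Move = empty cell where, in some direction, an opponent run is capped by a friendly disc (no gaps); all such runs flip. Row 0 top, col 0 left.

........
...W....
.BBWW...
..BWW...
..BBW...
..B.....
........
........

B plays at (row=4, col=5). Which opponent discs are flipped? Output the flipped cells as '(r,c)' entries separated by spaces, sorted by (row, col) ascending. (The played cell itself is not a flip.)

Answer: (4,4)

Derivation:
Dir NW: opp run (3,4) (2,3), next='.' -> no flip
Dir N: first cell '.' (not opp) -> no flip
Dir NE: first cell '.' (not opp) -> no flip
Dir W: opp run (4,4) capped by B -> flip
Dir E: first cell '.' (not opp) -> no flip
Dir SW: first cell '.' (not opp) -> no flip
Dir S: first cell '.' (not opp) -> no flip
Dir SE: first cell '.' (not opp) -> no flip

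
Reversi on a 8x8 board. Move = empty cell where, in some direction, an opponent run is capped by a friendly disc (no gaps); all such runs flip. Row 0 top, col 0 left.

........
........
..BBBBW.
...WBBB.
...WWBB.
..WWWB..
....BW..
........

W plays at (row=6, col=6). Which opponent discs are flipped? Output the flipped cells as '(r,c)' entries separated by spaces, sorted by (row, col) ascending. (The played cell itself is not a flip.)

Answer: (5,5)

Derivation:
Dir NW: opp run (5,5) capped by W -> flip
Dir N: first cell '.' (not opp) -> no flip
Dir NE: first cell '.' (not opp) -> no flip
Dir W: first cell 'W' (not opp) -> no flip
Dir E: first cell '.' (not opp) -> no flip
Dir SW: first cell '.' (not opp) -> no flip
Dir S: first cell '.' (not opp) -> no flip
Dir SE: first cell '.' (not opp) -> no flip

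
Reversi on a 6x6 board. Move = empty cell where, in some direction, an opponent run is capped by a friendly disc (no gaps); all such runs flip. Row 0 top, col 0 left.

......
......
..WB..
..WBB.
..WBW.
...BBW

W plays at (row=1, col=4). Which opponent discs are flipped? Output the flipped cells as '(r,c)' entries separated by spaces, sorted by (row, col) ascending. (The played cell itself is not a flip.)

Answer: (2,3)

Derivation:
Dir NW: first cell '.' (not opp) -> no flip
Dir N: first cell '.' (not opp) -> no flip
Dir NE: first cell '.' (not opp) -> no flip
Dir W: first cell '.' (not opp) -> no flip
Dir E: first cell '.' (not opp) -> no flip
Dir SW: opp run (2,3) capped by W -> flip
Dir S: first cell '.' (not opp) -> no flip
Dir SE: first cell '.' (not opp) -> no flip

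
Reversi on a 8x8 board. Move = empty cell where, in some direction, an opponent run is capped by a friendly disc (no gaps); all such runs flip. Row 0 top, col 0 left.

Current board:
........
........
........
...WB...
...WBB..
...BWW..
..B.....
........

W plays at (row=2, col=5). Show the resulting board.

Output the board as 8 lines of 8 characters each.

Answer: ........
........
.....W..
...WW...
...WBB..
...BWW..
..B.....
........

Derivation:
Place W at (2,5); scan 8 dirs for brackets.
Dir NW: first cell '.' (not opp) -> no flip
Dir N: first cell '.' (not opp) -> no flip
Dir NE: first cell '.' (not opp) -> no flip
Dir W: first cell '.' (not opp) -> no flip
Dir E: first cell '.' (not opp) -> no flip
Dir SW: opp run (3,4) capped by W -> flip
Dir S: first cell '.' (not opp) -> no flip
Dir SE: first cell '.' (not opp) -> no flip
All flips: (3,4)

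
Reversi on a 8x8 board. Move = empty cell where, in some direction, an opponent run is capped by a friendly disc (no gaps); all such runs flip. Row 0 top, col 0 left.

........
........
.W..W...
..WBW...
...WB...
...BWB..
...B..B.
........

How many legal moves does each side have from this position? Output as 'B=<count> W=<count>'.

Answer: B=7 W=7

Derivation:
-- B to move --
(1,0): no bracket -> illegal
(1,1): no bracket -> illegal
(1,2): no bracket -> illegal
(1,3): no bracket -> illegal
(1,4): flips 2 -> legal
(1,5): flips 1 -> legal
(2,0): no bracket -> illegal
(2,2): no bracket -> illegal
(2,3): no bracket -> illegal
(2,5): no bracket -> illegal
(3,0): no bracket -> illegal
(3,1): flips 1 -> legal
(3,5): flips 1 -> legal
(4,1): no bracket -> illegal
(4,2): flips 1 -> legal
(4,5): flips 1 -> legal
(5,2): no bracket -> illegal
(6,4): flips 1 -> legal
(6,5): no bracket -> illegal
B mobility = 7
-- W to move --
(2,2): no bracket -> illegal
(2,3): flips 1 -> legal
(3,5): no bracket -> illegal
(4,2): flips 1 -> legal
(4,5): flips 1 -> legal
(4,6): no bracket -> illegal
(5,2): flips 1 -> legal
(5,6): flips 1 -> legal
(5,7): no bracket -> illegal
(6,2): no bracket -> illegal
(6,4): no bracket -> illegal
(6,5): no bracket -> illegal
(6,7): no bracket -> illegal
(7,2): flips 1 -> legal
(7,3): flips 2 -> legal
(7,4): no bracket -> illegal
(7,5): no bracket -> illegal
(7,6): no bracket -> illegal
(7,7): no bracket -> illegal
W mobility = 7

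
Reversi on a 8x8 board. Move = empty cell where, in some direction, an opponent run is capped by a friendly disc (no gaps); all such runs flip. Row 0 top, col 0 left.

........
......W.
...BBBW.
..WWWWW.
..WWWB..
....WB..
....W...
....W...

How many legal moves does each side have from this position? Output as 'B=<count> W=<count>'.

Answer: B=11 W=9

Derivation:
-- B to move --
(0,5): no bracket -> illegal
(0,6): no bracket -> illegal
(0,7): flips 1 -> legal
(1,5): no bracket -> illegal
(1,7): no bracket -> illegal
(2,1): no bracket -> illegal
(2,2): flips 2 -> legal
(2,7): flips 2 -> legal
(3,1): no bracket -> illegal
(3,7): no bracket -> illegal
(4,1): flips 4 -> legal
(4,6): flips 1 -> legal
(4,7): flips 1 -> legal
(5,1): flips 2 -> legal
(5,2): flips 2 -> legal
(5,3): flips 3 -> legal
(6,3): flips 1 -> legal
(6,5): no bracket -> illegal
(7,3): flips 1 -> legal
(7,5): no bracket -> illegal
B mobility = 11
-- W to move --
(1,2): flips 1 -> legal
(1,3): flips 2 -> legal
(1,4): flips 3 -> legal
(1,5): flips 2 -> legal
(2,2): flips 3 -> legal
(4,6): flips 2 -> legal
(5,6): flips 2 -> legal
(6,5): flips 2 -> legal
(6,6): flips 1 -> legal
W mobility = 9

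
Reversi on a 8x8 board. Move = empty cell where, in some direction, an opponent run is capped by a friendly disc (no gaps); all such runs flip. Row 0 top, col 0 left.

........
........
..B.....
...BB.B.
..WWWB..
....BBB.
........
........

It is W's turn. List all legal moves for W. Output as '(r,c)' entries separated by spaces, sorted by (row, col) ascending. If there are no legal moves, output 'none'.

(1,1): flips 2 -> legal
(1,2): no bracket -> illegal
(1,3): no bracket -> illegal
(2,1): no bracket -> illegal
(2,3): flips 1 -> legal
(2,4): flips 2 -> legal
(2,5): flips 1 -> legal
(2,6): no bracket -> illegal
(2,7): no bracket -> illegal
(3,1): no bracket -> illegal
(3,2): no bracket -> illegal
(3,5): no bracket -> illegal
(3,7): no bracket -> illegal
(4,6): flips 1 -> legal
(4,7): no bracket -> illegal
(5,3): no bracket -> illegal
(5,7): no bracket -> illegal
(6,3): no bracket -> illegal
(6,4): flips 1 -> legal
(6,5): flips 1 -> legal
(6,6): flips 1 -> legal
(6,7): no bracket -> illegal

Answer: (1,1) (2,3) (2,4) (2,5) (4,6) (6,4) (6,5) (6,6)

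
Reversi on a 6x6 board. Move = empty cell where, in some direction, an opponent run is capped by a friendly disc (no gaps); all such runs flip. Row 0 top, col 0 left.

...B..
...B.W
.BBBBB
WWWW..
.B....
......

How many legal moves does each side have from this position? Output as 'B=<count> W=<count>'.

-- B to move --
(0,4): no bracket -> illegal
(0,5): flips 1 -> legal
(1,4): no bracket -> illegal
(2,0): no bracket -> illegal
(3,4): no bracket -> illegal
(4,0): flips 1 -> legal
(4,2): flips 2 -> legal
(4,3): flips 2 -> legal
(4,4): flips 1 -> legal
B mobility = 5
-- W to move --
(0,2): no bracket -> illegal
(0,4): flips 2 -> legal
(1,0): flips 1 -> legal
(1,1): flips 2 -> legal
(1,2): flips 2 -> legal
(1,4): flips 1 -> legal
(2,0): no bracket -> illegal
(3,4): no bracket -> illegal
(3,5): flips 1 -> legal
(4,0): no bracket -> illegal
(4,2): no bracket -> illegal
(5,0): flips 1 -> legal
(5,1): flips 1 -> legal
(5,2): flips 1 -> legal
W mobility = 9

Answer: B=5 W=9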